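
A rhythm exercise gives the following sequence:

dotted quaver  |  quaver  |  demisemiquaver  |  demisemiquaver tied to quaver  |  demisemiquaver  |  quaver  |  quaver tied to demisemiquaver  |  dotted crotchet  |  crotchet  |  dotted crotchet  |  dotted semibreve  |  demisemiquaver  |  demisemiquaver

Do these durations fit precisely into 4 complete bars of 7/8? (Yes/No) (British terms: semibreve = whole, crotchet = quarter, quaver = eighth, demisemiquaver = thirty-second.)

No

One bar of 7/8 = 28 thirty-second notes, so 4 bars = 112.
In thirty-second notes: dotted quaver = 6; quaver = 4; demisemiquaver = 1; demisemiquaver tied to quaver (demisemiquaver + quaver) = 5; demisemiquaver = 1; quaver = 4; quaver tied to demisemiquaver (quaver + demisemiquaver) = 5; dotted crotchet = 12; crotchet = 8; dotted crotchet = 12; dotted semibreve = 48; demisemiquaver = 1; demisemiquaver = 1.
Total: 6 + 4 + 1 + 5 + 1 + 4 + 5 + 12 + 8 + 12 + 48 + 1 + 1 = 108.
108 falls short of 112, so the answer is No.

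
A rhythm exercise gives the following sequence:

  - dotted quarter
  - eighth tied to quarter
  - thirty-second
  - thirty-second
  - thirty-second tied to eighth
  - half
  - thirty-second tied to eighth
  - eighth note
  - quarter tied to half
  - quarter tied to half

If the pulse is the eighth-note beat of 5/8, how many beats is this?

One eighth-note beat = 4 thirty-second notes.
Convert each value to thirty-second notes: dotted quarter = 12; eighth tied to quarter (eighth + quarter) = 12; thirty-second = 1; thirty-second = 1; thirty-second tied to eighth (thirty-second + eighth) = 5; half = 16; thirty-second tied to eighth (thirty-second + eighth) = 5; eighth note = 4; quarter tied to half (quarter + half) = 24; quarter tied to half (quarter + half) = 24.
Altogether 12 + 12 + 1 + 1 + 5 + 16 + 5 + 4 + 24 + 24 = 104.
104 ÷ 4 = 26 beats.

26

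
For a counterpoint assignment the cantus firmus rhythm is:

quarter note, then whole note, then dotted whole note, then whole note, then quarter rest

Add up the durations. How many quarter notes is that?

Working in quarter notes: quarter note = 1; whole note = 4; dotted whole note = 6; whole note = 4; quarter rest = 1.
Sum: 1 + 4 + 6 + 4 + 1 = 16 quarter notes.

16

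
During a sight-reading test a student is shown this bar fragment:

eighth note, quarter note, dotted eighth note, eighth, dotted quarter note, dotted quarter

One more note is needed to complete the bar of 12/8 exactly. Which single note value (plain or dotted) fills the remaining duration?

The bar of 12/8 = 24 sixteenth notes.
In sixteenth notes: eighth note = 2; quarter note = 4; dotted eighth note = 3; eighth = 2; dotted quarter note = 6; dotted quarter = 6.
Total: 2 + 4 + 3 + 2 + 6 + 6 = 23.
Remaining: 24 − 23 = 1 sixteenth note, which is a sixteenth note.

sixteenth note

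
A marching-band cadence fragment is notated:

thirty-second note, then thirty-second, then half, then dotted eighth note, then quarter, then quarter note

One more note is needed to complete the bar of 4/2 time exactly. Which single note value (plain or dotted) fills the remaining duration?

The bar of 4/2 = 64 thirty-second notes.
Working in thirty-second notes: thirty-second note = 1; thirty-second = 1; half = 16; dotted eighth note = 6; quarter = 8; quarter note = 8.
Total: 1 + 1 + 16 + 6 + 8 + 8 = 40.
Remaining: 64 − 40 = 24 thirty-second notes, which is a dotted half note.

dotted half note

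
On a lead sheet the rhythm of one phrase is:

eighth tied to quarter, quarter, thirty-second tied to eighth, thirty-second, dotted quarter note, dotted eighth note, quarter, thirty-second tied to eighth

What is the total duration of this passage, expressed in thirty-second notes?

Convert each value to thirty-second notes: eighth tied to quarter (eighth + quarter) = 12; quarter = 8; thirty-second tied to eighth (thirty-second + eighth) = 5; thirty-second = 1; dotted quarter note = 12; dotted eighth note = 6; quarter = 8; thirty-second tied to eighth (thirty-second + eighth) = 5.
Altogether 12 + 8 + 5 + 1 + 12 + 6 + 8 + 5 = 57 thirty-second notes.

57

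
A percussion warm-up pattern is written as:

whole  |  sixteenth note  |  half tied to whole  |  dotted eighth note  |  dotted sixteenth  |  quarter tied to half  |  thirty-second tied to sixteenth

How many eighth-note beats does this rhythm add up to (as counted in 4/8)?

29.5

One eighth-note beat = 4 thirty-second notes.
Express everything in thirty-second notes: whole = 32; sixteenth note = 2; half tied to whole (half + whole) = 48; dotted eighth note = 6; dotted sixteenth = 3; quarter tied to half (quarter + half) = 24; thirty-second tied to sixteenth (thirty-second + sixteenth) = 3.
Total: 32 + 2 + 48 + 6 + 3 + 24 + 3 = 118.
118 ÷ 4 = 29.5 beats.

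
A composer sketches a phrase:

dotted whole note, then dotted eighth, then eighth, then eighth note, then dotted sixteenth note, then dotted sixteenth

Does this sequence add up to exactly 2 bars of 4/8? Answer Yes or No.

No

One bar of 4/8 = 16 thirty-second notes, so 2 bars = 32.
Express everything in thirty-second notes: dotted whole note = 48; dotted eighth = 6; eighth = 4; eighth note = 4; dotted sixteenth note = 3; dotted sixteenth = 3.
Sum: 48 + 6 + 4 + 4 + 3 + 3 = 68.
68 exceeds 32, so the answer is No.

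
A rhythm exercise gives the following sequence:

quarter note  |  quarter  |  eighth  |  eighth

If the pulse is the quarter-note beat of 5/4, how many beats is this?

One quarter-note beat = 2 eighth notes.
Express everything in eighth notes: quarter note = 2; quarter = 2; eighth = 1; eighth = 1.
Adding: 2 + 2 + 1 + 1 = 6.
6 ÷ 2 = 3 beats.

3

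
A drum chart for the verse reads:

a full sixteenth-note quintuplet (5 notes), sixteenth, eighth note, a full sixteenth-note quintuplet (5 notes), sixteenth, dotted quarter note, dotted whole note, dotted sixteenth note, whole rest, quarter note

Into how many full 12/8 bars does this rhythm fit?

2

One bar of 12/8 = 48 thirty-second notes.
Convert each value to thirty-second notes: a full sixteenth-note quintuplet (5 notes) (five quintuplet sixteenths span one quarter) = 8; sixteenth = 2; eighth note = 4; a full sixteenth-note quintuplet (5 notes) (five quintuplet sixteenths span one quarter) = 8; sixteenth = 2; dotted quarter note = 12; dotted whole note = 48; dotted sixteenth note = 3; whole rest = 32; quarter note = 8.
Sum: 8 + 2 + 4 + 8 + 2 + 12 + 48 + 3 + 32 + 8 = 127.
127 ÷ 48 = 2 complete bars with 31 left over.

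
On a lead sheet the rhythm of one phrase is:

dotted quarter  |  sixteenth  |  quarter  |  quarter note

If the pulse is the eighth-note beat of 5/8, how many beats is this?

One eighth-note beat = 2 sixteenth notes.
Express everything in sixteenth notes: dotted quarter = 6; sixteenth = 1; quarter = 4; quarter note = 4.
Adding: 6 + 1 + 4 + 4 = 15.
15 ÷ 2 = 7.5 beats.

7.5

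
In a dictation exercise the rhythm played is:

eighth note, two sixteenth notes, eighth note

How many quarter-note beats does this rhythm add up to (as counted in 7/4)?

1.5

One quarter-note beat = 4 sixteenth notes.
Express everything in sixteenth notes: eighth note = 2; sixteenth note = 1; sixteenth note = 1; eighth note = 2.
Adding: 2 + 1 + 1 + 2 = 6.
6 ÷ 4 = 1.5 beats.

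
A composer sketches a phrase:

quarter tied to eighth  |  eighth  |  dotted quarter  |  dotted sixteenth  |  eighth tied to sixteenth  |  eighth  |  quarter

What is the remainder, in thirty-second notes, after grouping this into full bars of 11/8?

5

One bar of 11/8 = 44 thirty-second notes.
Express everything in thirty-second notes: quarter tied to eighth (quarter + eighth) = 12; eighth = 4; dotted quarter = 12; dotted sixteenth = 3; eighth tied to sixteenth (eighth + sixteenth) = 6; eighth = 4; quarter = 8.
Altogether 12 + 4 + 12 + 3 + 6 + 4 + 8 = 49.
49 ÷ 44 = 1 complete bar with 5 thirty-second notes remaining.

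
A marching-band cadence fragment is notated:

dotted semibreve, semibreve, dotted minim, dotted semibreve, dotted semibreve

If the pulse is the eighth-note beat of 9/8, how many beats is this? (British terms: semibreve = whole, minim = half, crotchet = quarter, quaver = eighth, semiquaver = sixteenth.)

50

One eighth-note beat = 2 sixteenth notes.
Convert each value to sixteenth notes: dotted semibreve = 24; semibreve = 16; dotted minim = 12; dotted semibreve = 24; dotted semibreve = 24.
Total: 24 + 16 + 12 + 24 + 24 = 100.
100 ÷ 2 = 50 beats.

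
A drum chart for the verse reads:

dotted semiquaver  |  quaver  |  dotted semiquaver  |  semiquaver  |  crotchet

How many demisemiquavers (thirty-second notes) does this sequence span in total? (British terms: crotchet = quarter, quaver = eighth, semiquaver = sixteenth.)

Each duration in thirty-second notes: dotted semiquaver = 3; quaver = 4; dotted semiquaver = 3; semiquaver = 2; crotchet = 8.
Total: 3 + 4 + 3 + 2 + 8 = 20 thirty-second notes.

20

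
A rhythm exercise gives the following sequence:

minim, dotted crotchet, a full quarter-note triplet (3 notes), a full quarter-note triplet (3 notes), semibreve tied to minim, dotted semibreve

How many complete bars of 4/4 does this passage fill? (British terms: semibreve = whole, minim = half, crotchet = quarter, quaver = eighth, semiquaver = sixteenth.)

4

One bar of 4/4 = 8 eighth notes.
Express everything in eighth notes: minim = 4; dotted crotchet = 3; a full quarter-note triplet (3 notes) (three triplet quarters span one half) = 4; a full quarter-note triplet (3 notes) (three triplet quarters span one half) = 4; semibreve tied to minim (semibreve + minim) = 12; dotted semibreve = 12.
Total: 4 + 3 + 4 + 4 + 12 + 12 = 39.
39 ÷ 8 = 4 complete bars with 7 left over.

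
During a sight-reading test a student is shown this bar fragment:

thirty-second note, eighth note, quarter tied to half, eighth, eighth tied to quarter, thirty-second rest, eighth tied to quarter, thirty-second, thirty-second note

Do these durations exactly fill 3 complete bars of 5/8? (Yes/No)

Yes

One bar of 5/8 = 20 thirty-second notes, so 3 bars = 60.
Each duration in thirty-second notes: thirty-second note = 1; eighth note = 4; quarter tied to half (quarter + half) = 24; eighth = 4; eighth tied to quarter (eighth + quarter) = 12; thirty-second rest = 1; eighth tied to quarter (eighth + quarter) = 12; thirty-second = 1; thirty-second note = 1.
Altogether 1 + 4 + 24 + 4 + 12 + 1 + 12 + 1 + 1 = 60.
60 equals 60, so the answer is Yes.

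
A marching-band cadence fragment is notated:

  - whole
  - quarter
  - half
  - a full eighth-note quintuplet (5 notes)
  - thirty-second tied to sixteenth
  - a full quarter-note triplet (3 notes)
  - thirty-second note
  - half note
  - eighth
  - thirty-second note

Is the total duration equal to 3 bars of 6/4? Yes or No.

One bar of 6/4 = 48 thirty-second notes, so 3 bars = 144.
Convert each value to thirty-second notes: whole = 32; quarter = 8; half = 16; a full eighth-note quintuplet (5 notes) (five quintuplet eighths span one half) = 16; thirty-second tied to sixteenth (thirty-second + sixteenth) = 3; a full quarter-note triplet (3 notes) (three triplet quarters span one half) = 16; thirty-second note = 1; half note = 16; eighth = 4; thirty-second note = 1.
Total: 32 + 8 + 16 + 16 + 3 + 16 + 1 + 16 + 4 + 1 = 113.
113 falls short of 144, so the answer is No.

No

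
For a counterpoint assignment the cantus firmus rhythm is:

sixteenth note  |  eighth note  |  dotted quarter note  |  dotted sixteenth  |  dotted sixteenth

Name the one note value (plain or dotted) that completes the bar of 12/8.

The bar of 12/8 = 48 thirty-second notes.
Express everything in thirty-second notes: sixteenth note = 2; eighth note = 4; dotted quarter note = 12; dotted sixteenth = 3; dotted sixteenth = 3.
Sum: 2 + 4 + 12 + 3 + 3 = 24.
Remaining: 48 − 24 = 24 thirty-second notes, which is a dotted half note.

dotted half note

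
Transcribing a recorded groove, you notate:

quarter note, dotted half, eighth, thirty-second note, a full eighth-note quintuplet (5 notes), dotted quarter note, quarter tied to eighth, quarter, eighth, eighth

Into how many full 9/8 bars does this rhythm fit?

One bar of 9/8 = 36 thirty-second notes.
Express everything in thirty-second notes: quarter note = 8; dotted half = 24; eighth = 4; thirty-second note = 1; a full eighth-note quintuplet (5 notes) (five quintuplet eighths span one half) = 16; dotted quarter note = 12; quarter tied to eighth (quarter + eighth) = 12; quarter = 8; eighth = 4; eighth = 4.
Sum: 8 + 24 + 4 + 1 + 16 + 12 + 12 + 8 + 4 + 4 = 93.
93 ÷ 36 = 2 complete bars with 21 left over.

2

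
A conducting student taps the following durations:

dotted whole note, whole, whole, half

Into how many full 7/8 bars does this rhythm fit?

One bar of 7/8 = 7 eighth notes.
Working in eighth notes: dotted whole note = 12; whole = 8; whole = 8; half = 4.
Altogether 12 + 8 + 8 + 4 = 32.
32 ÷ 7 = 4 complete bars with 4 left over.

4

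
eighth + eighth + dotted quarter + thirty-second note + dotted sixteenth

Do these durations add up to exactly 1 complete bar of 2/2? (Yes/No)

One bar of 2/2 = 32 thirty-second notes.
Convert each value to thirty-second notes: eighth = 4; eighth = 4; dotted quarter = 12; thirty-second note = 1; dotted sixteenth = 3.
Altogether 4 + 4 + 12 + 1 + 3 = 24.
24 falls short of 32, so the answer is No.

No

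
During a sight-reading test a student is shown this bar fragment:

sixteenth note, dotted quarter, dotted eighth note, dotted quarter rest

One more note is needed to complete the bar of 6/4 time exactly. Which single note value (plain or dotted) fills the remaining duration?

The bar of 6/4 = 24 sixteenth notes.
Express everything in sixteenth notes: sixteenth note = 1; dotted quarter = 6; dotted eighth note = 3; dotted quarter rest = 6.
Total: 1 + 6 + 3 + 6 = 16.
Remaining: 24 − 16 = 8 sixteenth notes, which is a half note.

half note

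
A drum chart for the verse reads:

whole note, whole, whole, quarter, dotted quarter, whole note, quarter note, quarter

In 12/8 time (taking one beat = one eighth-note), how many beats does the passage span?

41

One eighth-note beat = 2 sixteenth notes.
Express everything in sixteenth notes: whole note = 16; whole = 16; whole = 16; quarter = 4; dotted quarter = 6; whole note = 16; quarter note = 4; quarter = 4.
Altogether 16 + 16 + 16 + 4 + 6 + 16 + 4 + 4 = 82.
82 ÷ 2 = 41 beats.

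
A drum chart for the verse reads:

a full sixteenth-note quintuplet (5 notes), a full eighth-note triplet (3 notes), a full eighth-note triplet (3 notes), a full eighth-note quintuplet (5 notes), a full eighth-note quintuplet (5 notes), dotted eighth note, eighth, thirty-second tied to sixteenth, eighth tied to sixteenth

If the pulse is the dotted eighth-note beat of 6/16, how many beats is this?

One dotted eighth-note beat = 6 thirty-second notes.
Express everything in thirty-second notes: a full sixteenth-note quintuplet (5 notes) (five quintuplet sixteenths span one quarter) = 8; a full eighth-note triplet (3 notes) (three triplet eighths span one quarter) = 8; a full eighth-note triplet (3 notes) (three triplet eighths span one quarter) = 8; a full eighth-note quintuplet (5 notes) (five quintuplet eighths span one half) = 16; a full eighth-note quintuplet (5 notes) (five quintuplet eighths span one half) = 16; dotted eighth note = 6; eighth = 4; thirty-second tied to sixteenth (thirty-second + sixteenth) = 3; eighth tied to sixteenth (eighth + sixteenth) = 6.
Altogether 8 + 8 + 8 + 16 + 16 + 6 + 4 + 3 + 6 = 75.
75 ÷ 6 = 12.5 beats.

12.5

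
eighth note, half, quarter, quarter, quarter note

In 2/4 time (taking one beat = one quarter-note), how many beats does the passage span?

One quarter-note beat = 2 eighth notes.
Express everything in eighth notes: eighth note = 1; half = 4; quarter = 2; quarter = 2; quarter note = 2.
Sum: 1 + 4 + 2 + 2 + 2 = 11.
11 ÷ 2 = 5.5 beats.

5.5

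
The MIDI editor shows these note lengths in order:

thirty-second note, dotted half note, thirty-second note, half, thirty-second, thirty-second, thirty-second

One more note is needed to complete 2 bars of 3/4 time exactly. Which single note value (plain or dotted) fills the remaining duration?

2 bars of 3/4 = 48 thirty-second notes.
Express everything in thirty-second notes: thirty-second note = 1; dotted half note = 24; thirty-second note = 1; half = 16; thirty-second = 1; thirty-second = 1; thirty-second = 1.
Total: 1 + 24 + 1 + 16 + 1 + 1 + 1 = 45.
Remaining: 48 − 45 = 3 thirty-second notes, which is a dotted sixteenth note.

dotted sixteenth note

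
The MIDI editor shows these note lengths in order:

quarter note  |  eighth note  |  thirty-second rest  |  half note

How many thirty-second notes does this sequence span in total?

Each duration in thirty-second notes: quarter note = 8; eighth note = 4; thirty-second rest = 1; half note = 16.
Sum: 8 + 4 + 1 + 16 = 29 thirty-second notes.

29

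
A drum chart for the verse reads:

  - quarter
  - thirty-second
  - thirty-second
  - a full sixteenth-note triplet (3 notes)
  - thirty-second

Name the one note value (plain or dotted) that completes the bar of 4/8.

thirty-second note

The bar of 4/8 = 16 thirty-second notes.
Express everything in thirty-second notes: quarter = 8; thirty-second = 1; thirty-second = 1; a full sixteenth-note triplet (3 notes) (three triplet sixteenths span one eighth) = 4; thirty-second = 1.
Altogether 8 + 1 + 1 + 4 + 1 = 15.
Remaining: 16 − 15 = 1 thirty-second note, which is a thirty-second note.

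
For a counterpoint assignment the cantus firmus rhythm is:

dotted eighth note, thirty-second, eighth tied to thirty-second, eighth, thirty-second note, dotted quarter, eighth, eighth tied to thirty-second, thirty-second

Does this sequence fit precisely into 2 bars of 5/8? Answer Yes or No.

One bar of 5/8 = 20 thirty-second notes, so 2 bars = 40.
Express everything in thirty-second notes: dotted eighth note = 6; thirty-second = 1; eighth tied to thirty-second (eighth + thirty-second) = 5; eighth = 4; thirty-second note = 1; dotted quarter = 12; eighth = 4; eighth tied to thirty-second (eighth + thirty-second) = 5; thirty-second = 1.
Sum: 6 + 1 + 5 + 4 + 1 + 12 + 4 + 5 + 1 = 39.
39 falls short of 40, so the answer is No.

No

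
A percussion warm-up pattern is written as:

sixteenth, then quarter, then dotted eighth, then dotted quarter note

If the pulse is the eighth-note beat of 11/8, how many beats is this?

One eighth-note beat = 2 sixteenth notes.
Each duration in sixteenth notes: sixteenth = 1; quarter = 4; dotted eighth = 3; dotted quarter note = 6.
Adding: 1 + 4 + 3 + 6 = 14.
14 ÷ 2 = 7 beats.

7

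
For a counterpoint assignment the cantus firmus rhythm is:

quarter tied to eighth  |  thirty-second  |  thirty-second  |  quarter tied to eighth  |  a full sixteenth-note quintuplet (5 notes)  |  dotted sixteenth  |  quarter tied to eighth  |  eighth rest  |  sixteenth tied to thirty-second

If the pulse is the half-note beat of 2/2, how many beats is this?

3.5

One half-note beat = 16 thirty-second notes.
Working in thirty-second notes: quarter tied to eighth (quarter + eighth) = 12; thirty-second = 1; thirty-second = 1; quarter tied to eighth (quarter + eighth) = 12; a full sixteenth-note quintuplet (5 notes) (five quintuplet sixteenths span one quarter) = 8; dotted sixteenth = 3; quarter tied to eighth (quarter + eighth) = 12; eighth rest = 4; sixteenth tied to thirty-second (sixteenth + thirty-second) = 3.
Altogether 12 + 1 + 1 + 12 + 8 + 3 + 12 + 4 + 3 = 56.
56 ÷ 16 = 3.5 beats.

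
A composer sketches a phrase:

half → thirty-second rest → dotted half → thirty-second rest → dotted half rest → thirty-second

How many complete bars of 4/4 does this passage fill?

One bar of 4/4 = 32 thirty-second notes.
Working in thirty-second notes: half = 16; thirty-second rest = 1; dotted half = 24; thirty-second rest = 1; dotted half rest = 24; thirty-second = 1.
Total: 16 + 1 + 24 + 1 + 24 + 1 = 67.
67 ÷ 32 = 2 complete bars with 3 left over.

2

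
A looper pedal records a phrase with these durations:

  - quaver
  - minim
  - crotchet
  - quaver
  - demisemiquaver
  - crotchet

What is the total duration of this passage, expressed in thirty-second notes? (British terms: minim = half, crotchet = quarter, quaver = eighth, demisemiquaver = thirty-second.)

41

Convert each value to thirty-second notes: quaver = 4; minim = 16; crotchet = 8; quaver = 4; demisemiquaver = 1; crotchet = 8.
Adding: 4 + 16 + 8 + 4 + 1 + 8 = 41 thirty-second notes.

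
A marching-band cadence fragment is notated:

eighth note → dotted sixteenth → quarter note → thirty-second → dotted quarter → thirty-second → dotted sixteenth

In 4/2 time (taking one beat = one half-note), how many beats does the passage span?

One half-note beat = 16 thirty-second notes.
Working in thirty-second notes: eighth note = 4; dotted sixteenth = 3; quarter note = 8; thirty-second = 1; dotted quarter = 12; thirty-second = 1; dotted sixteenth = 3.
Altogether 4 + 3 + 8 + 1 + 12 + 1 + 3 = 32.
32 ÷ 16 = 2 beats.

2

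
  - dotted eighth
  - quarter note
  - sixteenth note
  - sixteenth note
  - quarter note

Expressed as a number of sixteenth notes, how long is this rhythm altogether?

Working in sixteenth notes: dotted eighth = 3; quarter note = 4; sixteenth note = 1; sixteenth note = 1; quarter note = 4.
Sum: 3 + 4 + 1 + 1 + 4 = 13 sixteenth notes.

13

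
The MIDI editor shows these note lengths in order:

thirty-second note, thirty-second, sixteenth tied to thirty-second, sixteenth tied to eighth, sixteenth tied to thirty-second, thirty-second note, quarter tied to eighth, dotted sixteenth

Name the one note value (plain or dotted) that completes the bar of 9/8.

The bar of 9/8 = 36 thirty-second notes.
Convert each value to thirty-second notes: thirty-second note = 1; thirty-second = 1; sixteenth tied to thirty-second (sixteenth + thirty-second) = 3; sixteenth tied to eighth (sixteenth + eighth) = 6; sixteenth tied to thirty-second (sixteenth + thirty-second) = 3; thirty-second note = 1; quarter tied to eighth (quarter + eighth) = 12; dotted sixteenth = 3.
Total: 1 + 1 + 3 + 6 + 3 + 1 + 12 + 3 = 30.
Remaining: 36 − 30 = 6 thirty-second notes, which is a dotted eighth note.

dotted eighth note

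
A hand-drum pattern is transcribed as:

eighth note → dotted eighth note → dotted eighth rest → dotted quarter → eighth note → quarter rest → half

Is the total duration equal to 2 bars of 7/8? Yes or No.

One bar of 7/8 = 14 sixteenth notes, so 2 bars = 28.
In sixteenth notes: eighth note = 2; dotted eighth note = 3; dotted eighth rest = 3; dotted quarter = 6; eighth note = 2; quarter rest = 4; half = 8.
Total: 2 + 3 + 3 + 6 + 2 + 4 + 8 = 28.
28 equals 28, so the answer is Yes.

Yes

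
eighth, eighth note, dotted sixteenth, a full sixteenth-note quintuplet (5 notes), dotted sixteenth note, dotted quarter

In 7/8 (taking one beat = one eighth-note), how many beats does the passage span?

8.5

One eighth-note beat = 4 thirty-second notes.
In thirty-second notes: eighth = 4; eighth note = 4; dotted sixteenth = 3; a full sixteenth-note quintuplet (5 notes) (five quintuplet sixteenths span one quarter) = 8; dotted sixteenth note = 3; dotted quarter = 12.
Adding: 4 + 4 + 3 + 8 + 3 + 12 = 34.
34 ÷ 4 = 8.5 beats.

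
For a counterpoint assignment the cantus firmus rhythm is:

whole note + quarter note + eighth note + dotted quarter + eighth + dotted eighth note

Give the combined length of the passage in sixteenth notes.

Convert each value to sixteenth notes: whole note = 16; quarter note = 4; eighth note = 2; dotted quarter = 6; eighth = 2; dotted eighth note = 3.
Total: 16 + 4 + 2 + 6 + 2 + 3 = 33 sixteenth notes.

33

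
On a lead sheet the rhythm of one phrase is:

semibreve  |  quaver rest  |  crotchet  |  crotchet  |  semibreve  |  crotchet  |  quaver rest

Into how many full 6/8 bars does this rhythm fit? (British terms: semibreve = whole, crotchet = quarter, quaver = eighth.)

4

One bar of 6/8 = 6 eighth notes.
In eighth notes: semibreve = 8; quaver rest = 1; crotchet = 2; crotchet = 2; semibreve = 8; crotchet = 2; quaver rest = 1.
Altogether 8 + 1 + 2 + 2 + 8 + 2 + 1 = 24.
24 ÷ 6 = 4 complete bars with 0 left over.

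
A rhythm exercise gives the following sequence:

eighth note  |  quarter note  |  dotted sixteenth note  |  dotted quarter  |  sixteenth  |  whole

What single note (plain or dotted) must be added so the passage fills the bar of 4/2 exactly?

The bar of 4/2 = 64 thirty-second notes.
In thirty-second notes: eighth note = 4; quarter note = 8; dotted sixteenth note = 3; dotted quarter = 12; sixteenth = 2; whole = 32.
Adding: 4 + 8 + 3 + 12 + 2 + 32 = 61.
Remaining: 64 − 61 = 3 thirty-second notes, which is a dotted sixteenth note.

dotted sixteenth note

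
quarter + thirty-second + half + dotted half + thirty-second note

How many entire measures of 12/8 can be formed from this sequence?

1

One bar of 12/8 = 48 thirty-second notes.
Express everything in thirty-second notes: quarter = 8; thirty-second = 1; half = 16; dotted half = 24; thirty-second note = 1.
Adding: 8 + 1 + 16 + 24 + 1 = 50.
50 ÷ 48 = 1 complete bar with 2 left over.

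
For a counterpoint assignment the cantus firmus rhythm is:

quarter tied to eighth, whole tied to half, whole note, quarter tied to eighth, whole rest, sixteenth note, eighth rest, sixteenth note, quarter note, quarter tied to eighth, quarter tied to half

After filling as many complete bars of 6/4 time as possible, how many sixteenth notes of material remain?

22

One bar of 6/4 = 24 sixteenth notes.
Each duration in sixteenth notes: quarter tied to eighth (quarter + eighth) = 6; whole tied to half (whole + half) = 24; whole note = 16; quarter tied to eighth (quarter + eighth) = 6; whole rest = 16; sixteenth note = 1; eighth rest = 2; sixteenth note = 1; quarter note = 4; quarter tied to eighth (quarter + eighth) = 6; quarter tied to half (quarter + half) = 12.
Altogether 6 + 24 + 16 + 6 + 16 + 1 + 2 + 1 + 4 + 6 + 12 = 94.
94 ÷ 24 = 3 complete bars with 22 sixteenth notes remaining.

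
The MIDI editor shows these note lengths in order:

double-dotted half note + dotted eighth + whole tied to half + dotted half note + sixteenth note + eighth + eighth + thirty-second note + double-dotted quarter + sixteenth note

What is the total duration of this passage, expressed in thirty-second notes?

In thirty-second notes: double-dotted half note = 28; dotted eighth = 6; whole tied to half (whole + half) = 48; dotted half note = 24; sixteenth note = 2; eighth = 4; eighth = 4; thirty-second note = 1; double-dotted quarter = 14; sixteenth note = 2.
Sum: 28 + 6 + 48 + 24 + 2 + 4 + 4 + 1 + 14 + 2 = 133 thirty-second notes.

133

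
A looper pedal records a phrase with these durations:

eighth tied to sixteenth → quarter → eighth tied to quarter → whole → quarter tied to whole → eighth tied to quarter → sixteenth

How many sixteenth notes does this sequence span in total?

Express everything in sixteenth notes: eighth tied to sixteenth (eighth + sixteenth) = 3; quarter = 4; eighth tied to quarter (eighth + quarter) = 6; whole = 16; quarter tied to whole (quarter + whole) = 20; eighth tied to quarter (eighth + quarter) = 6; sixteenth = 1.
Sum: 3 + 4 + 6 + 16 + 20 + 6 + 1 = 56 sixteenth notes.

56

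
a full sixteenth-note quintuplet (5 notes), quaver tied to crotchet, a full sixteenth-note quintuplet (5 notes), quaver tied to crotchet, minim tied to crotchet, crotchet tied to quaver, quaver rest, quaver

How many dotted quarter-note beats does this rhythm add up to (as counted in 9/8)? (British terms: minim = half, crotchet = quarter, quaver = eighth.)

7

One dotted quarter-note beat = 3 eighth notes.
Each duration in eighth notes: a full sixteenth-note quintuplet (5 notes) (five quintuplet sixteenths span one quarter) = 2; quaver tied to crotchet (quaver + crotchet) = 3; a full sixteenth-note quintuplet (5 notes) (five quintuplet sixteenths span one quarter) = 2; quaver tied to crotchet (quaver + crotchet) = 3; minim tied to crotchet (minim + crotchet) = 6; crotchet tied to quaver (crotchet + quaver) = 3; quaver rest = 1; quaver = 1.
Altogether 2 + 3 + 2 + 3 + 6 + 3 + 1 + 1 = 21.
21 ÷ 3 = 7 beats.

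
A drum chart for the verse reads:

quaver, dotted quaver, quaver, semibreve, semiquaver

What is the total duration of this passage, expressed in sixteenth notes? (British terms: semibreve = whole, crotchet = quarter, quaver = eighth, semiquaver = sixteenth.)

Express everything in sixteenth notes: quaver = 2; dotted quaver = 3; quaver = 2; semibreve = 16; semiquaver = 1.
Altogether 2 + 3 + 2 + 16 + 1 = 24 sixteenth notes.

24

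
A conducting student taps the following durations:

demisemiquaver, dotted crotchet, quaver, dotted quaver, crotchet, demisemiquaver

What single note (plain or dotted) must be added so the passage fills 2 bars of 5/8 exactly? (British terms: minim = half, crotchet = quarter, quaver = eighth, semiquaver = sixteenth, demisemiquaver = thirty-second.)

2 bars of 5/8 = 40 thirty-second notes.
Convert each value to thirty-second notes: demisemiquaver = 1; dotted crotchet = 12; quaver = 4; dotted quaver = 6; crotchet = 8; demisemiquaver = 1.
Altogether 1 + 12 + 4 + 6 + 8 + 1 = 32.
Remaining: 40 − 32 = 8 thirty-second notes, which is a quarter note.

quarter note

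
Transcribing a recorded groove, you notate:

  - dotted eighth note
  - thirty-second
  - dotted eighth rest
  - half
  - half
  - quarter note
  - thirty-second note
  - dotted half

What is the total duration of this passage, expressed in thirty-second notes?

Each duration in thirty-second notes: dotted eighth note = 6; thirty-second = 1; dotted eighth rest = 6; half = 16; half = 16; quarter note = 8; thirty-second note = 1; dotted half = 24.
Total: 6 + 1 + 6 + 16 + 16 + 8 + 1 + 24 = 78 thirty-second notes.

78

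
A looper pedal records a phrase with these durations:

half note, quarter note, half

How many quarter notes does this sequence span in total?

In quarter notes: half note = 2; quarter note = 1; half = 2.
Sum: 2 + 1 + 2 = 5 quarter notes.

5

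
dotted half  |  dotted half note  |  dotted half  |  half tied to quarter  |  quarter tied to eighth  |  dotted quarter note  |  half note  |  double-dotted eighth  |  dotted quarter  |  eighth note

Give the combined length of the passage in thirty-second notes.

In thirty-second notes: dotted half = 24; dotted half note = 24; dotted half = 24; half tied to quarter (half + quarter) = 24; quarter tied to eighth (quarter + eighth) = 12; dotted quarter note = 12; half note = 16; double-dotted eighth = 7; dotted quarter = 12; eighth note = 4.
Sum: 24 + 24 + 24 + 24 + 12 + 12 + 16 + 7 + 12 + 4 = 159 thirty-second notes.

159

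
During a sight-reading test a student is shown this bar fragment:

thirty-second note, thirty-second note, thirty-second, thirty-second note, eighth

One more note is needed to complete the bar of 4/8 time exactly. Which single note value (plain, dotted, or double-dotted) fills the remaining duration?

quarter note

The bar of 4/8 = 16 thirty-second notes.
Express everything in thirty-second notes: thirty-second note = 1; thirty-second note = 1; thirty-second = 1; thirty-second note = 1; eighth = 4.
Total: 1 + 1 + 1 + 1 + 4 = 8.
Remaining: 16 − 8 = 8 thirty-second notes, which is a quarter note.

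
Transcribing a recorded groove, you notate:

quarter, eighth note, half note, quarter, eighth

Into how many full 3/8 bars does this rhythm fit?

3

One bar of 3/8 = 3 eighth notes.
In eighth notes: quarter = 2; eighth note = 1; half note = 4; quarter = 2; eighth = 1.
Adding: 2 + 1 + 4 + 2 + 1 = 10.
10 ÷ 3 = 3 complete bars with 1 left over.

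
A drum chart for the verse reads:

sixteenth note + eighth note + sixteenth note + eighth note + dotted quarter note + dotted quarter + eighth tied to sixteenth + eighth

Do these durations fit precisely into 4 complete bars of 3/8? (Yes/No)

One bar of 3/8 = 6 sixteenth notes, so 4 bars = 24.
Convert each value to sixteenth notes: sixteenth note = 1; eighth note = 2; sixteenth note = 1; eighth note = 2; dotted quarter note = 6; dotted quarter = 6; eighth tied to sixteenth (eighth + sixteenth) = 3; eighth = 2.
Sum: 1 + 2 + 1 + 2 + 6 + 6 + 3 + 2 = 23.
23 falls short of 24, so the answer is No.

No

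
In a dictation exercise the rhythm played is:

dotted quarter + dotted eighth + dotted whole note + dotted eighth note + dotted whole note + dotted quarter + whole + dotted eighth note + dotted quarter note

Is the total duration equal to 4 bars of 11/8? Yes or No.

One bar of 11/8 = 22 sixteenth notes, so 4 bars = 88.
In sixteenth notes: dotted quarter = 6; dotted eighth = 3; dotted whole note = 24; dotted eighth note = 3; dotted whole note = 24; dotted quarter = 6; whole = 16; dotted eighth note = 3; dotted quarter note = 6.
Sum: 6 + 3 + 24 + 3 + 24 + 6 + 16 + 3 + 6 = 91.
91 exceeds 88, so the answer is No.

No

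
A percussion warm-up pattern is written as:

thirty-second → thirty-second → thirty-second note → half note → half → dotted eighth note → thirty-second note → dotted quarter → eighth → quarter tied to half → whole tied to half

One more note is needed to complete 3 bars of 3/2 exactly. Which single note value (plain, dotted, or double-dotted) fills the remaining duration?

double-dotted quarter note

3 bars of 3/2 = 144 thirty-second notes.
Convert each value to thirty-second notes: thirty-second = 1; thirty-second = 1; thirty-second note = 1; half note = 16; half = 16; dotted eighth note = 6; thirty-second note = 1; dotted quarter = 12; eighth = 4; quarter tied to half (quarter + half) = 24; whole tied to half (whole + half) = 48.
Adding: 1 + 1 + 1 + 16 + 16 + 6 + 1 + 12 + 4 + 24 + 48 = 130.
Remaining: 144 − 130 = 14 thirty-second notes, which is a double-dotted quarter note.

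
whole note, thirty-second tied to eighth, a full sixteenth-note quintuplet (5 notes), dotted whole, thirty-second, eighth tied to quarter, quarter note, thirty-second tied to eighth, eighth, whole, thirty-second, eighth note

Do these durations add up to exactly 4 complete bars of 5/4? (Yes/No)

Yes

One bar of 5/4 = 40 thirty-second notes, so 4 bars = 160.
Convert each value to thirty-second notes: whole note = 32; thirty-second tied to eighth (thirty-second + eighth) = 5; a full sixteenth-note quintuplet (5 notes) (five quintuplet sixteenths span one quarter) = 8; dotted whole = 48; thirty-second = 1; eighth tied to quarter (eighth + quarter) = 12; quarter note = 8; thirty-second tied to eighth (thirty-second + eighth) = 5; eighth = 4; whole = 32; thirty-second = 1; eighth note = 4.
Sum: 32 + 5 + 8 + 48 + 1 + 12 + 8 + 5 + 4 + 32 + 1 + 4 = 160.
160 equals 160, so the answer is Yes.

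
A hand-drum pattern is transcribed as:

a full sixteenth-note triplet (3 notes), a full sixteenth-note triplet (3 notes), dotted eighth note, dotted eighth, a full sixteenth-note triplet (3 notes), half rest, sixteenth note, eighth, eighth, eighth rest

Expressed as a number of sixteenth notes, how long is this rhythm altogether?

Each duration in sixteenth notes: a full sixteenth-note triplet (3 notes) (three triplet sixteenths span one eighth) = 2; a full sixteenth-note triplet (3 notes) (three triplet sixteenths span one eighth) = 2; dotted eighth note = 3; dotted eighth = 3; a full sixteenth-note triplet (3 notes) (three triplet sixteenths span one eighth) = 2; half rest = 8; sixteenth note = 1; eighth = 2; eighth = 2; eighth rest = 2.
Altogether 2 + 2 + 3 + 3 + 2 + 8 + 1 + 2 + 2 + 2 = 27 sixteenth notes.

27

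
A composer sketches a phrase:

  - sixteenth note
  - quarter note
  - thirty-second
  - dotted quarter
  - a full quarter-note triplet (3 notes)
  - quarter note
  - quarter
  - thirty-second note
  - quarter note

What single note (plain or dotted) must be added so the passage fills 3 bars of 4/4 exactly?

whole note

3 bars of 4/4 = 96 thirty-second notes.
Working in thirty-second notes: sixteenth note = 2; quarter note = 8; thirty-second = 1; dotted quarter = 12; a full quarter-note triplet (3 notes) (three triplet quarters span one half) = 16; quarter note = 8; quarter = 8; thirty-second note = 1; quarter note = 8.
Total: 2 + 8 + 1 + 12 + 16 + 8 + 8 + 1 + 8 = 64.
Remaining: 96 − 64 = 32 thirty-second notes, which is a whole note.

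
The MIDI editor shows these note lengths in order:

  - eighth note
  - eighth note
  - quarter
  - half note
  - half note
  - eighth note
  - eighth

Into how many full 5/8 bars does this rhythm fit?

One bar of 5/8 = 5 eighth notes.
Express everything in eighth notes: eighth note = 1; eighth note = 1; quarter = 2; half note = 4; half note = 4; eighth note = 1; eighth = 1.
Total: 1 + 1 + 2 + 4 + 4 + 1 + 1 = 14.
14 ÷ 5 = 2 complete bars with 4 left over.

2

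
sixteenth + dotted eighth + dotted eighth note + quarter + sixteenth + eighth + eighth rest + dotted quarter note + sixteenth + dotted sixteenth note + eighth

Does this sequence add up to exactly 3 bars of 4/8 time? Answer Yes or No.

One bar of 4/8 = 16 thirty-second notes, so 3 bars = 48.
Working in thirty-second notes: sixteenth = 2; dotted eighth = 6; dotted eighth note = 6; quarter = 8; sixteenth = 2; eighth = 4; eighth rest = 4; dotted quarter note = 12; sixteenth = 2; dotted sixteenth note = 3; eighth = 4.
Sum: 2 + 6 + 6 + 8 + 2 + 4 + 4 + 12 + 2 + 3 + 4 = 53.
53 exceeds 48, so the answer is No.

No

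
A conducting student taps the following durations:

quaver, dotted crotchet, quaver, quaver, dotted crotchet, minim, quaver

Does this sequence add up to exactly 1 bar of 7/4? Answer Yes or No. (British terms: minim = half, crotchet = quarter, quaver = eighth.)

Yes

One bar of 7/4 = 14 eighth notes.
Working in eighth notes: quaver = 1; dotted crotchet = 3; quaver = 1; quaver = 1; dotted crotchet = 3; minim = 4; quaver = 1.
Sum: 1 + 3 + 1 + 1 + 3 + 4 + 1 = 14.
14 equals 14, so the answer is Yes.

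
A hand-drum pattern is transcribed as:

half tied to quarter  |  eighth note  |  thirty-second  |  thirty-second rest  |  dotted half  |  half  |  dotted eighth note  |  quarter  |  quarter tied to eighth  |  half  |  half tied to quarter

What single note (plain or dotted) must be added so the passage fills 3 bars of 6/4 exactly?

quarter note

3 bars of 6/4 = 144 thirty-second notes.
Working in thirty-second notes: half tied to quarter (half + quarter) = 24; eighth note = 4; thirty-second = 1; thirty-second rest = 1; dotted half = 24; half = 16; dotted eighth note = 6; quarter = 8; quarter tied to eighth (quarter + eighth) = 12; half = 16; half tied to quarter (half + quarter) = 24.
Total: 24 + 4 + 1 + 1 + 24 + 16 + 6 + 8 + 12 + 16 + 24 = 136.
Remaining: 144 − 136 = 8 thirty-second notes, which is a quarter note.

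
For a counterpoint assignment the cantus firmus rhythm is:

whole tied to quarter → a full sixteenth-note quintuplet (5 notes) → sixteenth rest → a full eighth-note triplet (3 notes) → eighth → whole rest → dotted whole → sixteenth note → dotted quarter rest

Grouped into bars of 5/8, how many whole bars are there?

One bar of 5/8 = 10 sixteenth notes.
In sixteenth notes: whole tied to quarter (whole + quarter) = 20; a full sixteenth-note quintuplet (5 notes) (five quintuplet sixteenths span one quarter) = 4; sixteenth rest = 1; a full eighth-note triplet (3 notes) (three triplet eighths span one quarter) = 4; eighth = 2; whole rest = 16; dotted whole = 24; sixteenth note = 1; dotted quarter rest = 6.
Total: 20 + 4 + 1 + 4 + 2 + 16 + 24 + 1 + 6 = 78.
78 ÷ 10 = 7 complete bars with 8 left over.

7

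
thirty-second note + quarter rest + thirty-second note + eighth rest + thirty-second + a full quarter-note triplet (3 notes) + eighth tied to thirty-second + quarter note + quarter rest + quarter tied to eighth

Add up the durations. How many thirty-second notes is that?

In thirty-second notes: thirty-second note = 1; quarter rest = 8; thirty-second note = 1; eighth rest = 4; thirty-second = 1; a full quarter-note triplet (3 notes) (three triplet quarters span one half) = 16; eighth tied to thirty-second (eighth + thirty-second) = 5; quarter note = 8; quarter rest = 8; quarter tied to eighth (quarter + eighth) = 12.
Adding: 1 + 8 + 1 + 4 + 1 + 16 + 5 + 8 + 8 + 12 = 64 thirty-second notes.

64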